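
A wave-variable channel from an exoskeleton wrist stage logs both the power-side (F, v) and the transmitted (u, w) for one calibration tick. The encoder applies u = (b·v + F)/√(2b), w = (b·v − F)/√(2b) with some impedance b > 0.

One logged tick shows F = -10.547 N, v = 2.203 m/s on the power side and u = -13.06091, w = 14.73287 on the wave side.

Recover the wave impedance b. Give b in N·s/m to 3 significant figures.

u + w = 1.67196;  u + w = √(2b)·v, so √(2b) = 1.67196/2.203 = 0.75895.
b = (√(2b))²/2 = 0.57600/2 = 0.28800.
(Check via u − w = 2F/√(2b): u − w = -27.79378, 2F/√(2b) = -27.79378.)

b = 0.288 N·s/m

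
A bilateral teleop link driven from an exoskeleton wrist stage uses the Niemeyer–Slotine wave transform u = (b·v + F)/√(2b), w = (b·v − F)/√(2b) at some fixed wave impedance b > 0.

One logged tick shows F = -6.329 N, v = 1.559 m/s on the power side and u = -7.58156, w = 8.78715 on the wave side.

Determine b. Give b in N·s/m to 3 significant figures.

b = 0.299 N·s/m

u + w = 1.20559;  u + w = √(2b)·v, so √(2b) = 1.20559/1.559 = 0.77331.
b = (√(2b))²/2 = 0.59801/2 = 0.29900.
(Check via u − w = 2F/√(2b): u − w = -16.36871, 2F/√(2b) = -16.36860.)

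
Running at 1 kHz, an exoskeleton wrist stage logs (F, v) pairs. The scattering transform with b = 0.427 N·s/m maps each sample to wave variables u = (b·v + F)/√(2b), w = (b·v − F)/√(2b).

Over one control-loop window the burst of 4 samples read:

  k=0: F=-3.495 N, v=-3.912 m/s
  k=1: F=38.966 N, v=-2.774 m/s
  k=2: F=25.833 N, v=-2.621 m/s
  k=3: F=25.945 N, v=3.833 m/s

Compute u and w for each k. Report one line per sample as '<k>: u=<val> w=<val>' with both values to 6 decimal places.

0: u=-5.589553 w=1.974390
1: u=40.883709 w=-43.447221
2: u=26.743065 w=-29.165186
3: u=29.846400 w=-26.304243

k=0: b·v=0.427×(-3.912)=-1.670424; √(2b)=0.924121; u=(-1.670424+(-3.495))/0.924121=-5.589553, w=(-1.670424−(-3.495))/0.924121=1.974390
k=1: b·v=0.427×(-2.774)=-1.184498; √(2b)=0.924121; u=(-1.184498+38.966)/0.924121=40.883709, w=(-1.184498−38.966)/0.924121=-43.447221
k=2: b·v=0.427×(-2.621)=-1.119167; √(2b)=0.924121; u=(-1.119167+25.833)/0.924121=26.743065, w=(-1.119167−25.833)/0.924121=-29.165186
k=3: b·v=0.427×3.833=1.636691; √(2b)=0.924121; u=(1.636691+25.945)/0.924121=29.846400, w=(1.636691−25.945)/0.924121=-26.304243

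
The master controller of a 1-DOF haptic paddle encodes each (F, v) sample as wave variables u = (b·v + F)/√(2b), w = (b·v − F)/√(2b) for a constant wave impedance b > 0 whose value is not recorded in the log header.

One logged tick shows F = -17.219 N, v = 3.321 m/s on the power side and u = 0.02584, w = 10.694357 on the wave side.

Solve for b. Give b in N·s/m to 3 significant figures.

b = 5.21 N·s/m

u + w = 10.720197;  u + w = √(2b)·v, so √(2b) = 10.720197/3.321 = 3.228003.
b = (√(2b))²/2 = 10.420001/2 = 5.210001.
(Check via u − w = 2F/√(2b): u − w = -10.668517, 2F/√(2b) = -10.668516.)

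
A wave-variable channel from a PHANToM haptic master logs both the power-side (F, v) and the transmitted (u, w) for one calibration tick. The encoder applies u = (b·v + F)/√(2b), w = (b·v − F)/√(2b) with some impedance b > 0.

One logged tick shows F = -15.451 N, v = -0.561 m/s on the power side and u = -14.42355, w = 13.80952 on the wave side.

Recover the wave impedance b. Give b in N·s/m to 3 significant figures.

b = 0.599 N·s/m

u + w = -0.61403;  u + w = √(2b)·v, so √(2b) = -0.61403/(-0.561) = 1.09453.
b = (√(2b))²/2 = 1.19799/2 = 0.59900.
(Check via u − w = 2F/√(2b): u − w = -28.23307, 2F/√(2b) = -28.23318.)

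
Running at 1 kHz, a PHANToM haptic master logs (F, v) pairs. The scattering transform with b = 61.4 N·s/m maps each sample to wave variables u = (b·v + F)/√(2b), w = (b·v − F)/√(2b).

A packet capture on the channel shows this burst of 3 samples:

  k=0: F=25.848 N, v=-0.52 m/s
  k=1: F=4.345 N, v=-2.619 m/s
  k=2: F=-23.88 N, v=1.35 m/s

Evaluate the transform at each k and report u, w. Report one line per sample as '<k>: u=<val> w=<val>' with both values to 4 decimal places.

k=0: b·v=61.4×(-0.52)=-31.9280; √(2b)=11.0815; u=(-31.9280+25.848)/11.0815=-0.5487, w=(-31.9280−25.848)/11.0815=-5.2137
k=1: b·v=61.4×(-2.619)=-160.8066; √(2b)=11.0815; u=(-160.8066+4.345)/11.0815=-14.1192, w=(-160.8066−4.345)/11.0815=-14.9033
k=2: b·v=61.4×1.35=82.8900; √(2b)=11.0815; u=(82.8900+(-23.88))/11.0815=5.3251, w=(82.8900−(-23.88))/11.0815=9.6350

0: u=-0.5487 w=-5.2137
1: u=-14.1192 w=-14.9033
2: u=5.3251 w=9.6350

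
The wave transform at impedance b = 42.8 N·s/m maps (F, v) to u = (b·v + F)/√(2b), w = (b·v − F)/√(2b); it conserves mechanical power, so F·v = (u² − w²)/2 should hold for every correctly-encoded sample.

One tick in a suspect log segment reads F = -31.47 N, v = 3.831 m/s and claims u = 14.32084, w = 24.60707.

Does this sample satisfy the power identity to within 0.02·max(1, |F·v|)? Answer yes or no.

no

F·v = (-31.47)×3.831 = -120.56157 W.
(u² − w²)/2 = (205.08646 − 605.50789)/2 = -200.21072 W.
|Δ| = 79.64915;  2% of max(1, |F·v|) = 2.41123.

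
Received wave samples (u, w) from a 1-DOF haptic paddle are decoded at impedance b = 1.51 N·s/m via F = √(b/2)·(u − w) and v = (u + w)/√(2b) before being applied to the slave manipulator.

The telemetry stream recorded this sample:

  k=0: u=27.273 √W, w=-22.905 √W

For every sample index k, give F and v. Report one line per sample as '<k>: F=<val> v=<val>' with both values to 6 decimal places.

k=0: u−w=50.178000, u+w=4.368000; √(b/2)=0.868907, √(2b)=1.737815; F=0.868907×50.178=43.600034, v=4.368000/1.737815=2.513502

0: F=43.600034 v=2.513502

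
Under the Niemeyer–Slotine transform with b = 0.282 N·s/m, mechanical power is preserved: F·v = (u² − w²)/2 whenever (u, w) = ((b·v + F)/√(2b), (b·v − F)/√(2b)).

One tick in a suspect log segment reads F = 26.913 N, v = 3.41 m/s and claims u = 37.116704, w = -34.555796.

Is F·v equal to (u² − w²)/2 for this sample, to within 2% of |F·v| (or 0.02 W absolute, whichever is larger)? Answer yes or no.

yes

F·v = 26.913×3.41 = 91.773330 W.
(u² − w²)/2 = (1377.649716 − 1194.103037)/2 = 91.773339 W.
|Δ| = 0.000009;  2% of max(1, |F·v|) = 1.835467.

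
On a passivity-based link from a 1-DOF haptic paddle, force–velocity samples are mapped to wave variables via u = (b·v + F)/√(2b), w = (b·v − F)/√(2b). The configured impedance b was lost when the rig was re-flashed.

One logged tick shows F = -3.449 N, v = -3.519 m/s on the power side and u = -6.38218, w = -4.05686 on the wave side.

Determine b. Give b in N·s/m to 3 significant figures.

u + w = -10.4390;  u + w = √(2b)·v, so √(2b) = -10.4390/(-3.519) = 2.9665.
b = (√(2b))²/2 = 8.8000/2 = 4.4000.
(Check via u − w = 2F/√(2b): u − w = -2.3253, 2F/√(2b) = -2.3253.)

b = 4.4 N·s/m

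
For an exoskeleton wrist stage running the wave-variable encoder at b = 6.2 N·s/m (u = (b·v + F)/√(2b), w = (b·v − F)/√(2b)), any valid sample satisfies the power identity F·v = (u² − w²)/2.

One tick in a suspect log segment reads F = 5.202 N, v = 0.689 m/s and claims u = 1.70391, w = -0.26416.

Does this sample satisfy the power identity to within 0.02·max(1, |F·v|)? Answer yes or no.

F·v = 5.202×0.689 = 3.58418 W.
(u² − w²)/2 = (2.90331 − 0.06978)/2 = 1.41676 W.
|Δ| = 2.16741;  2% of max(1, |F·v|) = 0.07168.

no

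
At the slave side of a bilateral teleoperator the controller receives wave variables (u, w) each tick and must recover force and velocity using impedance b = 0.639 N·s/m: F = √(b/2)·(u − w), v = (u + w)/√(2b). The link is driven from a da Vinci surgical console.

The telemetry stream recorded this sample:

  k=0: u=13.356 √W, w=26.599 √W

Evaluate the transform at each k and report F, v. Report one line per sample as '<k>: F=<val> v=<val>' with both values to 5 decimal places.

0: F=-7.48552 v=35.34319

k=0: u−w=-13.24300, u+w=39.95500; √(b/2)=0.56524, √(2b)=1.13049; F=0.56524×(-13.243)=-7.48552, v=39.95500/1.13049=35.34319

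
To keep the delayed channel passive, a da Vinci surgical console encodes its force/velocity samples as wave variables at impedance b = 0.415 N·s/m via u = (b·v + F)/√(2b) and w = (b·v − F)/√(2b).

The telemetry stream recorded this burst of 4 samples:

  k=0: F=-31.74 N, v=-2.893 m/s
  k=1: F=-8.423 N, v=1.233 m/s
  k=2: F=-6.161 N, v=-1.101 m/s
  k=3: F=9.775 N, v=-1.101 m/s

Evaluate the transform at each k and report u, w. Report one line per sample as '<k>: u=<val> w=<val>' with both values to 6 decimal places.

0: u=-36.157000 w=33.521352
1: u=-8.683785 w=9.807102
2: u=-7.264105 w=6.261047
3: u=10.227927 w=-11.230986

k=0: b·v=0.415×(-2.893)=-1.200595; √(2b)=0.911043; u=(-1.200595+(-31.74))/0.911043=-36.157000, w=(-1.200595−(-31.74))/0.911043=33.521352
k=1: b·v=0.415×1.233=0.511695; √(2b)=0.911043; u=(0.511695+(-8.423))/0.911043=-8.683785, w=(0.511695−(-8.423))/0.911043=9.807102
k=2: b·v=0.415×(-1.101)=-0.456915; √(2b)=0.911043; u=(-0.456915+(-6.161))/0.911043=-7.264105, w=(-0.456915−(-6.161))/0.911043=6.261047
k=3: b·v=0.415×(-1.101)=-0.456915; √(2b)=0.911043; u=(-0.456915+9.775)/0.911043=10.227927, w=(-0.456915−9.775)/0.911043=-11.230986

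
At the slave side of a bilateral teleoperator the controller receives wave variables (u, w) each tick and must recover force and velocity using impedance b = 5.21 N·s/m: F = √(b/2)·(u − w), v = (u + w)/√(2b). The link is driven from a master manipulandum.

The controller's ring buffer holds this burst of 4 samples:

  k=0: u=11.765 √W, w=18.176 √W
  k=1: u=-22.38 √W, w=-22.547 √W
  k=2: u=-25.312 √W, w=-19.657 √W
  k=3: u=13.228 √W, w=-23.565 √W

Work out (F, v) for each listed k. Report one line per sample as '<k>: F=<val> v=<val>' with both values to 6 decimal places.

k=0: u−w=-6.411000, u+w=29.941000; √(b/2)=1.614001, √(2b)=3.228002; F=1.614001×(-6.411)=-10.347362, v=29.941000/3.228002=9.275396
k=1: u−w=0.167000, u+w=-44.927000; √(b/2)=1.614001, √(2b)=3.228002; F=1.614001×0.167=0.269538, v=-44.927000/3.228002=-13.917895
k=2: u−w=-5.655000, u+w=-44.969000; √(b/2)=1.614001, √(2b)=3.228002; F=1.614001×(-5.655)=-9.127177, v=-44.969000/3.228002=-13.930906
k=3: u−w=36.793000, u+w=-10.337000; √(b/2)=1.614001, √(2b)=3.228002; F=1.614001×36.793=59.383948, v=-10.337000/3.228002=-3.202290

0: F=-10.347362 v=9.275396
1: F=0.269538 v=-13.917895
2: F=-9.127177 v=-13.930906
3: F=59.383948 v=-3.202290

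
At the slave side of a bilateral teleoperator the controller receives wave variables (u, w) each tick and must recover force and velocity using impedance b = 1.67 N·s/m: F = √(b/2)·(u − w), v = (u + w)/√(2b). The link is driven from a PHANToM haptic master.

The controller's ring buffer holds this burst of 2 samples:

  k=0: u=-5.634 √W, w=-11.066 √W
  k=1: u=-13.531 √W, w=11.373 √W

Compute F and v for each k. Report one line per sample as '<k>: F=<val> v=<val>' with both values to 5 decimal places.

0: F=4.96367 v=-9.13783
1: F=-22.75686 v=-1.18081

k=0: u−w=5.43200, u+w=-16.70000; √(b/2)=0.91378, √(2b)=1.82757; F=0.91378×5.432=4.96367, v=-16.70000/1.82757=-9.13783
k=1: u−w=-24.90400, u+w=-2.15800; √(b/2)=0.91378, √(2b)=1.82757; F=0.91378×(-24.904)=-22.75686, v=-2.15800/1.82757=-1.18081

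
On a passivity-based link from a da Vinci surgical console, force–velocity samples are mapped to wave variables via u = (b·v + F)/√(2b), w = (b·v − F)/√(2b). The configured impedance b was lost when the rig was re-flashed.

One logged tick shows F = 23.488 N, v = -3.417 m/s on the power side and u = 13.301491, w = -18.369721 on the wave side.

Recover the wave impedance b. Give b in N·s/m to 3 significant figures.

u + w = -5.068230;  u + w = √(2b)·v, so √(2b) = -5.068230/(-3.417) = 1.483240.
b = (√(2b))²/2 = 2.200000/2 = 1.100000.
(Check via u − w = 2F/√(2b): u − w = 31.671212, 2F/√(2b) = 31.671213.)

b = 1.1 N·s/m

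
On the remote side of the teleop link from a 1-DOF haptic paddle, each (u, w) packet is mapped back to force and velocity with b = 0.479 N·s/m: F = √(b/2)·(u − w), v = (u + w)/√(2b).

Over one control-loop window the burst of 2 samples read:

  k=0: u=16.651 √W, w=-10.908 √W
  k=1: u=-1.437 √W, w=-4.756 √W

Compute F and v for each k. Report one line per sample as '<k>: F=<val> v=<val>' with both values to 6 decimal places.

k=0: u−w=27.559000, u+w=5.743000; √(b/2)=0.489387, √(2b)=0.978775; F=0.489387×27.559=13.487027, v=5.743000/0.978775=5.867540
k=1: u−w=3.319000, u+w=-6.193000; √(b/2)=0.489387, √(2b)=0.978775; F=0.489387×3.319=1.624277, v=-6.193000/0.978775=-6.327299

0: F=13.487027 v=5.867540
1: F=1.624277 v=-6.327299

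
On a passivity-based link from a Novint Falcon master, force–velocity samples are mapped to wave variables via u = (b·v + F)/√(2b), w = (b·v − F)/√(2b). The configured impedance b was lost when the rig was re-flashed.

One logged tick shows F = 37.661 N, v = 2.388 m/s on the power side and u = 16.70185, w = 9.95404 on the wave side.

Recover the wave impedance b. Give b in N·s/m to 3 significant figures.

u + w = 26.65589;  u + w = √(2b)·v, so √(2b) = 26.65589/2.388 = 11.16243.
b = (√(2b))²/2 = 124.59991/2 = 62.29996.
(Check via u − w = 2F/√(2b): u − w = 6.74781, 2F/√(2b) = 6.74781.)

b = 62.3 N·s/m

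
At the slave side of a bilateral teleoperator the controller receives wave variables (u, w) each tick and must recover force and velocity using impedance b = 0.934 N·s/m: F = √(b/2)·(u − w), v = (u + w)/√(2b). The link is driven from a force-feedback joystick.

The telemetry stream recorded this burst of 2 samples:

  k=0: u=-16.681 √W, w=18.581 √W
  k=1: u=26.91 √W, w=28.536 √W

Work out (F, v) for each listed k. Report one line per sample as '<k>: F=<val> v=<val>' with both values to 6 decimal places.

k=0: u−w=-35.262000, u+w=1.900000; √(b/2)=0.683374, √(2b)=1.366748; F=0.683374×(-35.262)=-24.097133, v=1.900000/1.366748=1.390161
k=1: u−w=-1.626000, u+w=55.446000; √(b/2)=0.683374, √(2b)=1.366748; F=0.683374×(-1.626)=-1.111166, v=55.446000/1.366748=40.567831

0: F=-24.097133 v=1.390161
1: F=-1.111166 v=40.567831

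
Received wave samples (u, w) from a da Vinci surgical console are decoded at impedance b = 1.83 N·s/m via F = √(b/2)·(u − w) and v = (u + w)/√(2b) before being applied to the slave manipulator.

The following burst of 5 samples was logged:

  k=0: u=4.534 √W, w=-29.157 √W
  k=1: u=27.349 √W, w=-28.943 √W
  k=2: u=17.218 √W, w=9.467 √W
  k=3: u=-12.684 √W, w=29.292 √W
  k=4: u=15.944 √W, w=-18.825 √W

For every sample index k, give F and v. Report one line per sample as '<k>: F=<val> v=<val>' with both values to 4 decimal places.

k=0: u−w=33.6910, u+w=-24.6230; √(b/2)=0.9566, √(2b)=1.9131; F=0.9566×33.691=32.2273, v=-24.6230/1.9131=-12.8706
k=1: u−w=56.2920, u+w=-1.5940; √(b/2)=0.9566, √(2b)=1.9131; F=0.9566×56.292=53.8465, v=-1.5940/1.9131=-0.8332
k=2: u−w=7.7510, u+w=26.6850; √(b/2)=0.9566, √(2b)=1.9131; F=0.9566×7.751=7.4143, v=26.6850/1.9131=13.9485
k=3: u−w=-41.9760, u+w=16.6080; √(b/2)=0.9566, √(2b)=1.9131; F=0.9566×(-41.976)=-40.1524, v=16.6080/1.9131=8.6811
k=4: u−w=34.7690, u+w=-2.8810; √(b/2)=0.9566, √(2b)=1.9131; F=0.9566×34.769=33.2585, v=-2.8810/1.9131=-1.5059

0: F=32.2273 v=-12.8706
1: F=53.8465 v=-0.8332
2: F=7.4143 v=13.9485
3: F=-40.1524 v=8.6811
4: F=33.2585 v=-1.5059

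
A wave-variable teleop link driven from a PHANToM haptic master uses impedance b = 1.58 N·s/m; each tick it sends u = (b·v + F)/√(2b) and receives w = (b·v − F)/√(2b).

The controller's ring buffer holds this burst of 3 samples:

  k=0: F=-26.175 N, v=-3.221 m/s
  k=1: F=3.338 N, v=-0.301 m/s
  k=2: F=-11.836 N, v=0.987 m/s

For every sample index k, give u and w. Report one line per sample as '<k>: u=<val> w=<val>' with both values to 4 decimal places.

0: u=-17.5875 w=11.8617
1: u=1.6102 w=-2.1453
2: u=-5.7810 w=7.5355

k=0: b·v=1.58×(-3.221)=-5.0892; √(2b)=1.7776; u=(-5.0892+(-26.175))/1.7776=-17.5875, w=(-5.0892−(-26.175))/1.7776=11.8617
k=1: b·v=1.58×(-0.301)=-0.4756; √(2b)=1.7776; u=(-0.4756+3.338)/1.7776=1.6102, w=(-0.4756−3.338)/1.7776=-2.1453
k=2: b·v=1.58×0.987=1.5595; √(2b)=1.7776; u=(1.5595+(-11.836))/1.7776=-5.7810, w=(1.5595−(-11.836))/1.7776=7.5355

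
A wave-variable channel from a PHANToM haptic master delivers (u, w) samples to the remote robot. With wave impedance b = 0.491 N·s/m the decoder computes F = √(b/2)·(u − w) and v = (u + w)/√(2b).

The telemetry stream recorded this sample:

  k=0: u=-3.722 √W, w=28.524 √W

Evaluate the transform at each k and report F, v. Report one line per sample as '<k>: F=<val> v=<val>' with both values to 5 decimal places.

k=0: u−w=-32.24600, u+w=24.80200; √(b/2)=0.49548, √(2b)=0.99096; F=0.49548×(-32.246)=-15.97723, v=24.80200/0.99096=25.02828

0: F=-15.97723 v=25.02828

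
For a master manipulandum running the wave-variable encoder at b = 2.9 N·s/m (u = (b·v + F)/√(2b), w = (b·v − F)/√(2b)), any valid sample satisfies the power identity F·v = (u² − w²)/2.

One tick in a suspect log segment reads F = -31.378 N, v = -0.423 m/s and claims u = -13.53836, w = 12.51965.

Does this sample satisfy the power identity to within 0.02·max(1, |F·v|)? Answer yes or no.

F·v = (-31.378)×(-0.423) = 13.2729 W.
(u² − w²)/2 = (183.2872 − 156.7416)/2 = 13.2728 W.
|Δ| = 0.0001;  2% of max(1, |F·v|) = 0.2655.

yes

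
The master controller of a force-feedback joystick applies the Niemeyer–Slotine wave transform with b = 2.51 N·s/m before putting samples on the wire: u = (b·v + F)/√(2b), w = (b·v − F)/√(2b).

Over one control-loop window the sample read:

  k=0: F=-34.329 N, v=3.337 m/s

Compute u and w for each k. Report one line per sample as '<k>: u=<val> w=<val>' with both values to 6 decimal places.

0: u=-11.583449 w=19.060116

k=0: b·v=2.51×3.337=8.375870; √(2b)=2.240536; u=(8.375870+(-34.329))/2.240536=-11.583449, w=(8.375870−(-34.329))/2.240536=19.060116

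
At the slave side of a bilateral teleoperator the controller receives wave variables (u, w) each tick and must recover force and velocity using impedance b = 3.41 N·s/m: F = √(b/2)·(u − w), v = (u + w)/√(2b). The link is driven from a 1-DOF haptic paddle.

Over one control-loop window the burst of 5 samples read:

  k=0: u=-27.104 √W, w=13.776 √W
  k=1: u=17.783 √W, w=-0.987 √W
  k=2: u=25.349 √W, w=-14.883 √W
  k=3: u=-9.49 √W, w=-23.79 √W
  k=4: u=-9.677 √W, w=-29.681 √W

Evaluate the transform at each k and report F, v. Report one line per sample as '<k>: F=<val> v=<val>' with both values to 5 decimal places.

0: F=-53.37933 v=-5.10355
1: F=24.50905 v=6.43152
2: F=52.53319 v=4.00764
3: F=18.67232 v=-12.74357
4: F=26.12035 v=-15.07096

k=0: u−w=-40.88000, u+w=-13.32800; √(b/2)=1.30576, √(2b)=2.61151; F=1.30576×(-40.88)=-53.37933, v=-13.32800/2.61151=-5.10355
k=1: u−w=18.77000, u+w=16.79600; √(b/2)=1.30576, √(2b)=2.61151; F=1.30576×18.77=24.50905, v=16.79600/2.61151=6.43152
k=2: u−w=40.23200, u+w=10.46600; √(b/2)=1.30576, √(2b)=2.61151; F=1.30576×40.232=52.53319, v=10.46600/2.61151=4.00764
k=3: u−w=14.30000, u+w=-33.28000; √(b/2)=1.30576, √(2b)=2.61151; F=1.30576×14.3=18.67232, v=-33.28000/2.61151=-12.74357
k=4: u−w=20.00400, u+w=-39.35800; √(b/2)=1.30576, √(2b)=2.61151; F=1.30576×20.004=26.12035, v=-39.35800/2.61151=-15.07096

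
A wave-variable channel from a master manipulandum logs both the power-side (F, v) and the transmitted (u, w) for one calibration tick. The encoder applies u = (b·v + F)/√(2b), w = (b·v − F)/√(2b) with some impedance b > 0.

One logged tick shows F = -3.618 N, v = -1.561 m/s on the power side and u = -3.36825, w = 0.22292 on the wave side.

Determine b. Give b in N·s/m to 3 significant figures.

u + w = -3.14533;  u + w = √(2b)·v, so √(2b) = -3.14533/(-1.561) = 2.01495.
b = (√(2b))²/2 = 4.06001/2 = 2.03000.
(Check via u − w = 2F/√(2b): u − w = -3.59117, 2F/√(2b) = -3.59116.)

b = 2.03 N·s/m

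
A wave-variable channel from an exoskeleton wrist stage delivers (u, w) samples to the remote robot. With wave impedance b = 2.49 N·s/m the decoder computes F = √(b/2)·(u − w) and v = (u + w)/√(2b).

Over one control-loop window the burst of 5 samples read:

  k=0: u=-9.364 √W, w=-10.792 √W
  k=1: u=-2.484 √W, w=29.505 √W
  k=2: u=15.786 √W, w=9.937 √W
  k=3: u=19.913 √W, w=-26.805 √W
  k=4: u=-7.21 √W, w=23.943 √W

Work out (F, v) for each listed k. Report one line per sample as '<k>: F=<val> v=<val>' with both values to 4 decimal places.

k=0: u−w=1.4280, u+w=-20.1560; √(b/2)=1.1158, √(2b)=2.2316; F=1.1158×1.428=1.5934, v=-20.1560/2.2316=-9.0321
k=1: u−w=-31.9890, u+w=27.0210; √(b/2)=1.1158, √(2b)=2.2316; F=1.1158×(-31.989)=-35.6932, v=27.0210/2.2316=12.1084
k=2: u−w=5.8490, u+w=25.7230; √(b/2)=1.1158, √(2b)=2.2316; F=1.1158×5.849=6.5263, v=25.7230/2.2316=11.5268
k=3: u−w=46.7180, u+w=-6.8920; √(b/2)=1.1158, √(2b)=2.2316; F=1.1158×46.718=52.1277, v=-6.8920/2.2316=-3.0884
k=4: u−w=-31.1530, u+w=16.7330; √(b/2)=1.1158, √(2b)=2.2316; F=1.1158×(-31.153)=-34.7604, v=16.7330/2.2316=7.4982

0: F=1.5934 v=-9.0321
1: F=-35.6932 v=12.1084
2: F=6.5263 v=11.5268
3: F=52.1277 v=-3.0884
4: F=-34.7604 v=7.4982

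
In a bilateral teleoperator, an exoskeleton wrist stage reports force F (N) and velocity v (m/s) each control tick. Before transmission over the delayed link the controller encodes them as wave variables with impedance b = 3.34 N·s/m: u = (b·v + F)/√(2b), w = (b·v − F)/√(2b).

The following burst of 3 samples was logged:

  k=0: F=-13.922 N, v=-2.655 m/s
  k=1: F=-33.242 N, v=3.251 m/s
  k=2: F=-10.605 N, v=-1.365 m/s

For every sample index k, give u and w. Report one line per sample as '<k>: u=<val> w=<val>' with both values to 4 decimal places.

0: u=-8.8176 w=1.9556
1: u=-8.6605 w=17.0629
2: u=-5.8672 w=2.3392

k=0: b·v=3.34×(-2.655)=-8.8677; √(2b)=2.5846; u=(-8.8677+(-13.922))/2.5846=-8.8176, w=(-8.8677−(-13.922))/2.5846=1.9556
k=1: b·v=3.34×3.251=10.8583; √(2b)=2.5846; u=(10.8583+(-33.242))/2.5846=-8.6605, w=(10.8583−(-33.242))/2.5846=17.0629
k=2: b·v=3.34×(-1.365)=-4.5591; √(2b)=2.5846; u=(-4.5591+(-10.605))/2.5846=-5.8672, w=(-4.5591−(-10.605))/2.5846=2.3392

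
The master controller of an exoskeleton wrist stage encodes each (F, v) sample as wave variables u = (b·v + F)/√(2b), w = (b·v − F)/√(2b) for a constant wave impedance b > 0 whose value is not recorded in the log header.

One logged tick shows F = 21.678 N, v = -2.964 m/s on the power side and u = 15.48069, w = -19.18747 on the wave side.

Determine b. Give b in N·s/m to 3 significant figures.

b = 0.782 N·s/m

u + w = -3.7068;  u + w = √(2b)·v, so √(2b) = -3.7068/(-2.964) = 1.2506.
b = (√(2b))²/2 = 1.5640/2 = 0.7820.
(Check via u − w = 2F/√(2b): u − w = 34.6682, 2F/√(2b) = 34.6681.)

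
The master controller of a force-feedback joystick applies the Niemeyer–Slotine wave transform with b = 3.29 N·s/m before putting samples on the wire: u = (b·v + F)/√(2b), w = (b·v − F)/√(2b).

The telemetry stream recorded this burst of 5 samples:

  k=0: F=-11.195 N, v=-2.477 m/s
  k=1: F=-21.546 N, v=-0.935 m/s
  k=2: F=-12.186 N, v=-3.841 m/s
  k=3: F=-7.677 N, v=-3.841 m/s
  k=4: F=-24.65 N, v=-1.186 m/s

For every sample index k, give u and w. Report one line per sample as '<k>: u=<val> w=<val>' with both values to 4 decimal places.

k=0: b·v=3.29×(-2.477)=-8.1493; √(2b)=2.5652; u=(-8.1493+(-11.195))/2.5652=-7.5412, w=(-8.1493−(-11.195))/2.5652=1.1873
k=1: b·v=3.29×(-0.935)=-3.0762; √(2b)=2.5652; u=(-3.0762+(-21.546))/2.5652=-9.5987, w=(-3.0762−(-21.546))/2.5652=7.2003
k=2: b·v=3.29×(-3.841)=-12.6369; √(2b)=2.5652; u=(-12.6369+(-12.186))/2.5652=-9.6770, w=(-12.6369−(-12.186))/2.5652=-0.1758
k=3: b·v=3.29×(-3.841)=-12.6369; √(2b)=2.5652; u=(-12.6369+(-7.677))/2.5652=-7.9192, w=(-12.6369−(-7.677))/2.5652=-1.9336
k=4: b·v=3.29×(-1.186)=-3.9019; √(2b)=2.5652; u=(-3.9019+(-24.65))/2.5652=-11.1307, w=(-3.9019−(-24.65))/2.5652=8.0884

0: u=-7.5412 w=1.1873
1: u=-9.5987 w=7.2003
2: u=-9.6770 w=-0.1758
3: u=-7.9192 w=-1.9336
4: u=-11.1307 w=8.0884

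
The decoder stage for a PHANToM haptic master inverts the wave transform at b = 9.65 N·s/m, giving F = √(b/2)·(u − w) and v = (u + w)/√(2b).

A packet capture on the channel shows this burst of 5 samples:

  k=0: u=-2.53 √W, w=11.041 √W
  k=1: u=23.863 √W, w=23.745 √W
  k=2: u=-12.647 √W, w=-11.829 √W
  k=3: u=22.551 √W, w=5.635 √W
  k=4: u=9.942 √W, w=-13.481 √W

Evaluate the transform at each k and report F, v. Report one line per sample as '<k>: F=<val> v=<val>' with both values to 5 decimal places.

k=0: u−w=-13.57100, u+w=8.51100; √(b/2)=2.19659, √(2b)=4.39318; F=2.19659×(-13.571)=-29.80990, v=8.51100/4.39318=1.93732
k=1: u−w=0.11800, u+w=47.60800; √(b/2)=2.19659, √(2b)=4.39318; F=2.19659×0.118=0.25920, v=47.60800/4.39318=10.83681
k=2: u−w=-0.81800, u+w=-24.47600; √(b/2)=2.19659, √(2b)=4.39318; F=2.19659×(-0.818)=-1.79681, v=-24.47600/4.39318=-5.57137
k=3: u−w=16.91600, u+w=28.18600; √(b/2)=2.19659, √(2b)=4.39318; F=2.19659×16.916=37.15749, v=28.18600/4.39318=6.41586
k=4: u−w=23.42300, u+w=-3.53900; √(b/2)=2.19659, √(2b)=4.39318; F=2.19659×23.423=51.45069, v=-3.53900/4.39318=-0.80557

0: F=-29.80990 v=1.93732
1: F=0.25920 v=10.83681
2: F=-1.79681 v=-5.57137
3: F=37.15749 v=6.41586
4: F=51.45069 v=-0.80557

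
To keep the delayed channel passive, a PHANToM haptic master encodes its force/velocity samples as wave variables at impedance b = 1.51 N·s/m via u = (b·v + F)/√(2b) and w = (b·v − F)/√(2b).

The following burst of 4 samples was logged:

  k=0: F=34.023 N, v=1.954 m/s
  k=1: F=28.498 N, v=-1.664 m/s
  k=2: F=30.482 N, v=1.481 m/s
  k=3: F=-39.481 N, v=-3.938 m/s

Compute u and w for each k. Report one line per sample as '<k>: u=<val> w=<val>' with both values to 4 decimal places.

0: u=21.2759 w=-17.8802
1: u=14.9529 w=-17.8446
2: u=18.8273 w=-16.2536
3: u=-26.1405 w=19.2970

k=0: b·v=1.51×1.954=2.9505; √(2b)=1.7378; u=(2.9505+34.023)/1.7378=21.2759, w=(2.9505−34.023)/1.7378=-17.8802
k=1: b·v=1.51×(-1.664)=-2.5126; √(2b)=1.7378; u=(-2.5126+28.498)/1.7378=14.9529, w=(-2.5126−28.498)/1.7378=-17.8446
k=2: b·v=1.51×1.481=2.2363; √(2b)=1.7378; u=(2.2363+30.482)/1.7378=18.8273, w=(2.2363−30.482)/1.7378=-16.2536
k=3: b·v=1.51×(-3.938)=-5.9464; √(2b)=1.7378; u=(-5.9464+(-39.481))/1.7378=-26.1405, w=(-5.9464−(-39.481))/1.7378=19.2970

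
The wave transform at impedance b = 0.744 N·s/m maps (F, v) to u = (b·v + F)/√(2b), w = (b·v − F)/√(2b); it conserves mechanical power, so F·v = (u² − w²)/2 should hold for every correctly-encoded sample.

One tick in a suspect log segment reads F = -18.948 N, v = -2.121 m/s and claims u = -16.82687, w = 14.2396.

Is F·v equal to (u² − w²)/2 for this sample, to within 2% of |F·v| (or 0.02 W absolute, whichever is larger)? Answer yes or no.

yes

F·v = (-18.948)×(-2.121) = 40.1887 W.
(u² − w²)/2 = (283.1436 − 202.7662)/2 = 40.1887 W.
|Δ| = 0.0000;  2% of max(1, |F·v|) = 0.8038.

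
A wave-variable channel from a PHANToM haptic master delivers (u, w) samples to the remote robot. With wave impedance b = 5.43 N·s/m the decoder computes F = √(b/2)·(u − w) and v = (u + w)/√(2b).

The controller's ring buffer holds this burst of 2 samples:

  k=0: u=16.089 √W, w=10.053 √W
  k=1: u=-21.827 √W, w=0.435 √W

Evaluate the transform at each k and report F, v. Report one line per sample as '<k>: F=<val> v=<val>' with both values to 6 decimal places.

k=0: u−w=6.036000, u+w=26.142000; √(b/2)=1.647726, √(2b)=3.295451; F=1.647726×6.036=9.945672, v=26.142000/3.295451=7.932752
k=1: u−w=-22.262000, u+w=-21.392000; √(b/2)=1.647726, √(2b)=3.295451; F=1.647726×(-22.262)=-36.681670, v=-21.392000/3.295451=-6.491372

0: F=9.945672 v=7.932752
1: F=-36.681670 v=-6.491372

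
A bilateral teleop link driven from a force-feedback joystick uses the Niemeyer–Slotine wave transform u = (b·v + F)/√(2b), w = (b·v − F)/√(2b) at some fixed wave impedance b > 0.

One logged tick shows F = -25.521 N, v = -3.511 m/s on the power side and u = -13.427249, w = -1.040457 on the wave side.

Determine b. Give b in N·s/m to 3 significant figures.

u + w = -14.467706;  u + w = √(2b)·v, so √(2b) = -14.467706/(-3.511) = 4.120680.
b = (√(2b))²/2 = 16.980000/2 = 8.490000.
(Check via u − w = 2F/√(2b): u − w = -12.386792, 2F/√(2b) = -12.386792.)

b = 8.49 N·s/m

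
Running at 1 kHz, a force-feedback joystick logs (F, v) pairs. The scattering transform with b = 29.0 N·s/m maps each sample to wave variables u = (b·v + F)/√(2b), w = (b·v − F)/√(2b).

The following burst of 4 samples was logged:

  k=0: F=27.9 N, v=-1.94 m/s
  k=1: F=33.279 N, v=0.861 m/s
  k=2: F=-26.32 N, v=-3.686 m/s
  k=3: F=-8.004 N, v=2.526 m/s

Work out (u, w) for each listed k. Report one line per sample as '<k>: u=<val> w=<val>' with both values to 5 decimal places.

k=0: b·v=29.0×(-1.94)=-56.26000; √(2b)=7.61577; u=(-56.26000+27.9)/7.61577=-3.72385, w=(-56.26000−27.9)/7.61577=-11.05075
k=1: b·v=29.0×0.861=24.96900; √(2b)=7.61577; u=(24.96900+33.279)/7.61577=7.64834, w=(24.96900−33.279)/7.61577=-1.09116
k=2: b·v=29.0×(-3.686)=-106.89400; √(2b)=7.61577; u=(-106.89400+(-26.32))/7.61577=-17.49186, w=(-106.89400−(-26.32))/7.61577=-10.57988
k=3: b·v=29.0×2.526=73.25400; √(2b)=7.61577; u=(73.25400+(-8.004))/7.61577=8.56774, w=(73.25400−(-8.004))/7.61577=10.66970

0: u=-3.72385 w=-11.05075
1: u=7.64834 w=-1.09116
2: u=-17.49186 w=-10.57988
3: u=8.56774 w=10.66970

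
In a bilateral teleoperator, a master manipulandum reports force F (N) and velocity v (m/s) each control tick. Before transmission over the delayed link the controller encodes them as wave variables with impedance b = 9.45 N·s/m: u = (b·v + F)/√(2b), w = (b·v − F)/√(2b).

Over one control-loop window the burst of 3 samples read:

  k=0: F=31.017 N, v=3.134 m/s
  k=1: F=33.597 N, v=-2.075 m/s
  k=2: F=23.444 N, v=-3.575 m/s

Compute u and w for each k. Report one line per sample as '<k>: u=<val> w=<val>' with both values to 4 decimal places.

0: u=13.9470 w=-0.3222
1: u=3.2176 w=-12.2385
2: u=-2.3784 w=-13.1636

k=0: b·v=9.45×3.134=29.6163; √(2b)=4.3474; u=(29.6163+31.017)/4.3474=13.9470, w=(29.6163−31.017)/4.3474=-0.3222
k=1: b·v=9.45×(-2.075)=-19.6088; √(2b)=4.3474; u=(-19.6088+33.597)/4.3474=3.2176, w=(-19.6088−33.597)/4.3474=-12.2385
k=2: b·v=9.45×(-3.575)=-33.7837; √(2b)=4.3474; u=(-33.7837+23.444)/4.3474=-2.3784, w=(-33.7837−23.444)/4.3474=-13.1636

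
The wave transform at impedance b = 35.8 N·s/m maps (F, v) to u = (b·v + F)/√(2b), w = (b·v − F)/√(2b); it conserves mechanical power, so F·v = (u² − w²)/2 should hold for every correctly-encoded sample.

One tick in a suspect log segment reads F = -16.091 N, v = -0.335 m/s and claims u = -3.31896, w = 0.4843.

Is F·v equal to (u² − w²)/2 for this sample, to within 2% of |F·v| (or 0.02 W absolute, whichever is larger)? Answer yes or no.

yes

F·v = (-16.091)×(-0.335) = 5.39049 W.
(u² − w²)/2 = (11.01550 − 0.23455)/2 = 5.39047 W.
|Δ| = 0.00001;  2% of max(1, |F·v|) = 0.10781.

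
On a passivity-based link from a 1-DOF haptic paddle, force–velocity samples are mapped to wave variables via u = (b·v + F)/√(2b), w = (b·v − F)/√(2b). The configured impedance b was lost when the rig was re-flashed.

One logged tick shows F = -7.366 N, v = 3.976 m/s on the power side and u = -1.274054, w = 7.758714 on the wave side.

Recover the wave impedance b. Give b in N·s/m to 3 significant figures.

u + w = 6.484660;  u + w = √(2b)·v, so √(2b) = 6.484660/3.976 = 1.630951.
b = (√(2b))²/2 = 2.660000/2 = 1.330000.
(Check via u − w = 2F/√(2b): u − w = -9.032768, 2F/√(2b) = -9.032768.)

b = 1.33 N·s/m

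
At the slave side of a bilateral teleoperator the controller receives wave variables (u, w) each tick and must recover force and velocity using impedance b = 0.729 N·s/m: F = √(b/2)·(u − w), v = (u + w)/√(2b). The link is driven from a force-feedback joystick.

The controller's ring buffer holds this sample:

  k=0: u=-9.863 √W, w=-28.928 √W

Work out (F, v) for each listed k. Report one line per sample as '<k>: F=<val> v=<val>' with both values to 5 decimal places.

0: F=11.51027 v=-32.12567

k=0: u−w=19.06500, u+w=-38.79100; √(b/2)=0.60374, √(2b)=1.20748; F=0.60374×19.065=11.51027, v=-38.79100/1.20748=-32.12567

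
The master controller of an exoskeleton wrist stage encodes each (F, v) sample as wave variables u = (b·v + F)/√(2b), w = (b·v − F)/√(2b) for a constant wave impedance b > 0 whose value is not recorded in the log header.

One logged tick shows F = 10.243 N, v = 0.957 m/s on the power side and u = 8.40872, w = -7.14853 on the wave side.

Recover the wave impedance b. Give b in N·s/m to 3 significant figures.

b = 0.867 N·s/m

u + w = 1.26019;  u + w = √(2b)·v, so √(2b) = 1.26019/0.957 = 1.31681.
b = (√(2b))²/2 = 1.73400/2 = 0.86700.
(Check via u − w = 2F/√(2b): u − w = 15.55725, 2F/√(2b) = 15.55726.)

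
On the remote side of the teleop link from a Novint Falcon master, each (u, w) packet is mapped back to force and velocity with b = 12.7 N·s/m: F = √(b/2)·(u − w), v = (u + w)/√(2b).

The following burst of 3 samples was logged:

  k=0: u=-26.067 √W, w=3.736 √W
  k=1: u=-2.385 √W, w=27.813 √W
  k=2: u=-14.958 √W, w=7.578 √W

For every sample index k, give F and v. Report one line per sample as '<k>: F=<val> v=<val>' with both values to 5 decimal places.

k=0: u−w=-29.80300, u+w=-22.33100; √(b/2)=2.51992, √(2b)=5.03984; F=2.51992×(-29.803)=-75.10119, v=-22.33100/5.03984=-4.43089
k=1: u−w=-30.19800, u+w=25.42800; √(b/2)=2.51992, √(2b)=5.03984; F=2.51992×(-30.198)=-76.09656, v=25.42800/5.03984=5.04540
k=2: u−w=-22.53600, u+w=-7.38000; √(b/2)=2.51992, √(2b)=5.03984; F=2.51992×(-22.536)=-56.78893, v=-7.38000/5.03984=-1.46433

0: F=-75.10119 v=-4.43089
1: F=-76.09656 v=5.04540
2: F=-56.78893 v=-1.46433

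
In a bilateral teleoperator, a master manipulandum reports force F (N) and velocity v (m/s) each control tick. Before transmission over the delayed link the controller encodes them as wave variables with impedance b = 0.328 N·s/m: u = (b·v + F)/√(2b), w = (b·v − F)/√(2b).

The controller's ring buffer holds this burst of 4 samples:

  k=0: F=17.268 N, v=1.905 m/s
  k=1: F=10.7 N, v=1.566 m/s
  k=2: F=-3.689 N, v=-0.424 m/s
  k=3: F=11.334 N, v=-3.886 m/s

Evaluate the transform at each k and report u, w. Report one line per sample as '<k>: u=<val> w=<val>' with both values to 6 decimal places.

k=0: b·v=0.328×1.905=0.624840; √(2b)=0.809938; u=(0.624840+17.268)/0.809938=22.091610, w=(0.624840−17.268)/0.809938=-20.548677
k=1: b·v=0.328×1.566=0.513648; √(2b)=0.809938; u=(0.513648+10.7)/0.809938=13.845065, w=(0.513648−10.7)/0.809938=-12.576702
k=2: b·v=0.328×(-0.424)=-0.139072; √(2b)=0.809938; u=(-0.139072+(-3.689))/0.809938=-4.726375, w=(-0.139072−(-3.689))/0.809938=4.382961
k=3: b·v=0.328×(-3.886)=-1.274608; √(2b)=0.809938; u=(-1.274608+11.334)/0.809938=12.419949, w=(-1.274608−11.334)/0.809938=-15.567369

0: u=22.091610 w=-20.548677
1: u=13.845065 w=-12.576702
2: u=-4.726375 w=4.382961
3: u=12.419949 w=-15.567369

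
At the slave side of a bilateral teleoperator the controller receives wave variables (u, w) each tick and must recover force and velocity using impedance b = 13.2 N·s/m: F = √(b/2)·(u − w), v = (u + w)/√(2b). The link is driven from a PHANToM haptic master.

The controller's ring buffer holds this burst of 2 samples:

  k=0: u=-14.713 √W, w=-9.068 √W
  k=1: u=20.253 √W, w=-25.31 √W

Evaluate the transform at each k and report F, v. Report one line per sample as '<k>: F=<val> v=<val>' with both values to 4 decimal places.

0: F=-14.5023 v=-4.6284
1: F=117.0535 v=-0.9842

k=0: u−w=-5.6450, u+w=-23.7810; √(b/2)=2.5690, √(2b)=5.1381; F=2.5690×(-5.645)=-14.5023, v=-23.7810/5.1381=-4.6284
k=1: u−w=45.5630, u+w=-5.0570; √(b/2)=2.5690, √(2b)=5.1381; F=2.5690×45.563=117.0535, v=-5.0570/5.1381=-0.9842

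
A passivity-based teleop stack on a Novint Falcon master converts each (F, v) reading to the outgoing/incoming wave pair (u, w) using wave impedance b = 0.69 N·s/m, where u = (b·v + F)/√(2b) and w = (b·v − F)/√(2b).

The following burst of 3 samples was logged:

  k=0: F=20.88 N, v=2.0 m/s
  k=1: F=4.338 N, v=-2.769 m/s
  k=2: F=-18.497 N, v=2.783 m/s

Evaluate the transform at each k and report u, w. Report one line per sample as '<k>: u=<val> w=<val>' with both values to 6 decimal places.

k=0: b·v=0.69×2.0=1.380000; √(2b)=1.174734; u=(1.380000+20.88)/1.174734=18.948970, w=(1.380000−20.88)/1.174734=-16.599502
k=1: b·v=0.69×(-2.769)=-1.910610; √(2b)=1.174734; u=(-1.910610+4.338)/1.174734=2.066332, w=(-1.910610−4.338)/1.174734=-5.319170
k=2: b·v=0.69×2.783=1.920270; √(2b)=1.174734; u=(1.920270+(-18.497))/1.174734=-14.111050, w=(1.920270−(-18.497))/1.174734=17.380334

0: u=18.948970 w=-16.599502
1: u=2.066332 w=-5.319170
2: u=-14.111050 w=17.380334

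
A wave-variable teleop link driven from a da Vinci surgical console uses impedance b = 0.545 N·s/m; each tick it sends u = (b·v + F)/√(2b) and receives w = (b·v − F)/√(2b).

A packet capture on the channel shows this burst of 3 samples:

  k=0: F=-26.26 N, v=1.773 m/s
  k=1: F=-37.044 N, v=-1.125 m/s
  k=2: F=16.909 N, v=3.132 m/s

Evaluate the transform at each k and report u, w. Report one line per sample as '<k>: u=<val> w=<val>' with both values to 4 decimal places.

0: u=-24.2270 w=26.0781
1: u=-36.0690 w=34.8944
2: u=17.8308 w=-14.5609

k=0: b·v=0.545×1.773=0.9663; √(2b)=1.0440; u=(0.9663+(-26.26))/1.0440=-24.2270, w=(0.9663−(-26.26))/1.0440=26.0781
k=1: b·v=0.545×(-1.125)=-0.6131; √(2b)=1.0440; u=(-0.6131+(-37.044))/1.0440=-36.0690, w=(-0.6131−(-37.044))/1.0440=34.8944
k=2: b·v=0.545×3.132=1.7069; √(2b)=1.0440; u=(1.7069+16.909)/1.0440=17.8308, w=(1.7069−16.909)/1.0440=-14.5609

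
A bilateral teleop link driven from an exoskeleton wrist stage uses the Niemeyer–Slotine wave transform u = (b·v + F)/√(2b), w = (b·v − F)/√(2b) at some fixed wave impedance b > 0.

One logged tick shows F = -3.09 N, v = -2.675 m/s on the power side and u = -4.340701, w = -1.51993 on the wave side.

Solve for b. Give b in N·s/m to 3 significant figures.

u + w = -5.860631;  u + w = √(2b)·v, so √(2b) = -5.860631/(-2.675) = 2.190890.
b = (√(2b))²/2 = 4.799999/2 = 2.400000.
(Check via u − w = 2F/√(2b): u − w = -2.820771, 2F/√(2b) = -2.820771.)

b = 2.4 N·s/m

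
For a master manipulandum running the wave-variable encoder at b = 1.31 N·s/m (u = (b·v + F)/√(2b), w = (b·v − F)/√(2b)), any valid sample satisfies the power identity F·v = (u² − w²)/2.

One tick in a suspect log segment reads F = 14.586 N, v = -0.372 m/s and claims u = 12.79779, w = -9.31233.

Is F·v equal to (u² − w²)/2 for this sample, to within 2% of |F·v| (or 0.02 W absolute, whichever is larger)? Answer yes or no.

F·v = 14.586×(-0.372) = -5.4260 W.
(u² − w²)/2 = (163.7834 − 86.7195)/2 = 38.5320 W.
|Δ| = 43.9580;  2% of max(1, |F·v|) = 0.1085.

no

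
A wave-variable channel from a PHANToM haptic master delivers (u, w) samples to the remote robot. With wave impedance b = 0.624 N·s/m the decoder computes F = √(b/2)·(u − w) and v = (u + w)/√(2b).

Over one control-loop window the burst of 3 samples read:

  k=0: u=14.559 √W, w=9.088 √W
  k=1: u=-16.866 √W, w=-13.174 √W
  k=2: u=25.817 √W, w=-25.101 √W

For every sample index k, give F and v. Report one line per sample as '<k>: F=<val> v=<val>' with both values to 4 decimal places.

0: F=3.0559 v=21.1675
1: F=-2.0622 v=-26.8901
2: F=28.4412 v=0.6409

k=0: u−w=5.4710, u+w=23.6470; √(b/2)=0.5586, √(2b)=1.1171; F=0.5586×5.471=3.0559, v=23.6470/1.1171=21.1675
k=1: u−w=-3.6920, u+w=-30.0400; √(b/2)=0.5586, √(2b)=1.1171; F=0.5586×(-3.692)=-2.0622, v=-30.0400/1.1171=-26.8901
k=2: u−w=50.9180, u+w=0.7160; √(b/2)=0.5586, √(2b)=1.1171; F=0.5586×50.918=28.4412, v=0.7160/1.1171=0.6409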